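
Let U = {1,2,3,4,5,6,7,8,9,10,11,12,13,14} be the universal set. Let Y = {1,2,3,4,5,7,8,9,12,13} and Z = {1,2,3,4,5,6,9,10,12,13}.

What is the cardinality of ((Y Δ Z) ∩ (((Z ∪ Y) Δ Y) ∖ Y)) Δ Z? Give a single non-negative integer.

Y Δ Z = {6,7,8,10}
Z ∪ Y = {1,2,3,4,5,6,7,8,9,10,12,13}
(Z ∪ Y) Δ Y = {6,10}
((Z ∪ Y) Δ Y) ∖ Y = {6,10}
(Y Δ Z) ∩ (((Z ∪ Y) Δ Y) ∖ Y) = {6,10}
((Y Δ Z) ∩ (((Z ∪ Y) Δ Y) ∖ Y)) Δ Z = {1,2,3,4,5,9,12,13}
|((Y Δ Z) ∩ (((Z ∪ Y) Δ Y) ∖ Y)) Δ Z| = 8

8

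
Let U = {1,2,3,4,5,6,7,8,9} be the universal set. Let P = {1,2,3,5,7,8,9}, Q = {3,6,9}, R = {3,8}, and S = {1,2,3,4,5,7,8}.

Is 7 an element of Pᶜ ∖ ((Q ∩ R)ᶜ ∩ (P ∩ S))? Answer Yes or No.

No

7 ∈ P, so 7 ∉ Pᶜ
7 ∉ Q and 7 ∉ R, so 7 ∉ Q ∩ R
7 ∈ (Q ∩ R)ᶜ since 7 ∉ (Q ∩ R)
7 ∈ P and 7 ∈ S, so 7 ∈ P ∩ S
7 ∈ (Q ∩ R)ᶜ and 7 ∈ (P ∩ S), so 7 ∈ (Q ∩ R)ᶜ ∩ (P ∩ S)
7 ∉ Pᶜ and 7 ∈ ((Q ∩ R)ᶜ ∩ (P ∩ S)), so 7 ∉ Pᶜ ∖ ((Q ∩ R)ᶜ ∩ (P ∩ S))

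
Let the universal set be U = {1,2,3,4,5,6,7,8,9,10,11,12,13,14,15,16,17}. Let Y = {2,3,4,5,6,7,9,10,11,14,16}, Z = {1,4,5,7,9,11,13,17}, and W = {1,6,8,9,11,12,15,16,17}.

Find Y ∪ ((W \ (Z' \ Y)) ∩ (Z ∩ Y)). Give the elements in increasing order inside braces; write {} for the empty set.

{2,3,4,5,6,7,9,10,11,14,16}

Z' = {2,3,6,8,10,12,14,15,16}
Z' \ Y = {8,12,15}
W \ (Z' \ Y) = {1,6,9,11,16,17}
Z ∩ Y = {4,5,7,9,11}
(W \ (Z' \ Y)) ∩ (Z ∩ Y) = {9,11}
Y ∪ ((W \ (Z' \ Y)) ∩ (Z ∩ Y)) = {2,3,4,5,6,7,9,10,11,14,16}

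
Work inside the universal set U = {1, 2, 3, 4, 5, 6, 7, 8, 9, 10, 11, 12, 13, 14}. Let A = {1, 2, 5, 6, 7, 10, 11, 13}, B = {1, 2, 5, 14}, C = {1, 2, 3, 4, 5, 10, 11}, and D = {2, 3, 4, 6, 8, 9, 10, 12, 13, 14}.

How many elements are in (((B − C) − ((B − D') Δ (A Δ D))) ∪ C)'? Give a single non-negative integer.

6

B − C = {14}
D' = {1, 5, 7, 11}
B − D' = {2, 14}
A Δ D = {1, 3, 4, 5, 7, 8, 9, 11, 12, 14}
(B − D') Δ (A Δ D) = {1, 2, 3, 4, 5, 7, 8, 9, 11, 12}
(B − C) − ((B − D') Δ (A Δ D)) = {14}
((B − C) − ((B − D') Δ (A Δ D))) ∪ C = {1, 2, 3, 4, 5, 10, 11, 14}
(((B − C) − ((B − D') Δ (A Δ D))) ∪ C)' = {6, 7, 8, 9, 12, 13}
|(((B − C) − ((B − D') Δ (A Δ D))) ∪ C)'| = 6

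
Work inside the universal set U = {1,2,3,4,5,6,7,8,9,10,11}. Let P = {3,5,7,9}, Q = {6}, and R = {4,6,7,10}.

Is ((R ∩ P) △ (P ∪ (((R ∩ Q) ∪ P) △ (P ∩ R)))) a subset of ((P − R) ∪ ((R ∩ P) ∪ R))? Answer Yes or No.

Yes

R ∩ P = {7}
R ∩ Q = {6}
(R ∩ Q) ∪ P = {3,5,6,7,9}
P ∩ R = {7}
((R ∩ Q) ∪ P) △ (P ∩ R) = {3,5,6,9}
P ∪ (((R ∩ Q) ∪ P) △ (P ∩ R)) = {3,5,6,7,9}
(R ∩ P) △ (P ∪ (((R ∩ Q) ∪ P) △ (P ∩ R))) = {3,5,6,9}
P − R = {3,5,9}
(R ∩ P) ∪ R = {4,6,7,10}
(P − R) ∪ ((R ∩ P) ∪ R) = {3,4,5,6,7,9,10}
Every element of {3,5,6,9} is in {3,4,5,6,7,9,10}, so (R ∩ P) △ (P ∪ (((R ∩ Q) ∪ P) △ (P ∩ R))) ⊆ (P − R) ∪ ((R ∩ P) ∪ R).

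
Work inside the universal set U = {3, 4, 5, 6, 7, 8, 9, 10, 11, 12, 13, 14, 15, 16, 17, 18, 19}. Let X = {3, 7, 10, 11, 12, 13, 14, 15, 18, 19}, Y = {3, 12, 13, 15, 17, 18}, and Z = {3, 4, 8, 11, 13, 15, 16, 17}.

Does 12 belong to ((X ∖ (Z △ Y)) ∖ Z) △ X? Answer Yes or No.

Yes

12 ∉ Z and 12 ∈ Y, so 12 ∈ Z △ Y
12 ∈ X and 12 ∈ (Z △ Y), so 12 ∉ X ∖ (Z △ Y)
12 ∉ (X ∖ (Z △ Y)) and 12 ∉ Z, so 12 ∉ (X ∖ (Z △ Y)) ∖ Z
12 ∉ ((X ∖ (Z △ Y)) ∖ Z) and 12 ∈ X, so 12 ∈ ((X ∖ (Z △ Y)) ∖ Z) △ X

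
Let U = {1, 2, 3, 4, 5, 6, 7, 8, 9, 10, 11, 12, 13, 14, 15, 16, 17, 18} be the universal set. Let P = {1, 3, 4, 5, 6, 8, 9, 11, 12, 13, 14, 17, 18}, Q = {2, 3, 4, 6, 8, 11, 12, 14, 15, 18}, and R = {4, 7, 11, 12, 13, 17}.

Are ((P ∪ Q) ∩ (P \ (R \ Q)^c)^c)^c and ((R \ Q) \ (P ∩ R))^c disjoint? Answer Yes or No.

P ∪ Q = {1, 2, 3, 4, 5, 6, 8, 9, 11, 12, 13, 14, 15, 17, 18}
R \ Q = {7, 13, 17}
(R \ Q)^c = {1, 2, 3, 4, 5, 6, 8, 9, 10, 11, 12, 14, 15, 16, 18}
P \ (R \ Q)^c = {13, 17}
(P \ (R \ Q)^c)^c = {1, 2, 3, 4, 5, 6, 7, 8, 9, 10, 11, 12, 14, 15, 16, 18}
(P ∪ Q) ∩ (P \ (R \ Q)^c)^c = {1, 2, 3, 4, 5, 6, 8, 9, 11, 12, 14, 15, 18}
((P ∪ Q) ∩ (P \ (R \ Q)^c)^c)^c = {7, 10, 13, 16, 17}
P ∩ R = {4, 11, 12, 13, 17}
(R \ Q) \ (P ∩ R) = {7}
((R \ Q) \ (P ∩ R))^c = {1, 2, 3, 4, 5, 6, 8, 9, 10, 11, 12, 13, 14, 15, 16, 17, 18}
10 lies in both, so they are not disjoint.

No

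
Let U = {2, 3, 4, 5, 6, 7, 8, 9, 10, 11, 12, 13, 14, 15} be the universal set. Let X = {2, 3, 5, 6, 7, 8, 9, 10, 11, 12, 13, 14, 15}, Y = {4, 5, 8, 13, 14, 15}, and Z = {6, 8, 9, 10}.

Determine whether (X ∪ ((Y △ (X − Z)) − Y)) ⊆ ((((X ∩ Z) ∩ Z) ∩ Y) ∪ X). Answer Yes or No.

X − Z = {2, 3, 5, 7, 11, 12, 13, 14, 15}
Y △ (X − Z) = {2, 3, 4, 7, 8, 11, 12}
(Y △ (X − Z)) − Y = {2, 3, 7, 11, 12}
X ∪ ((Y △ (X − Z)) − Y) = {2, 3, 5, 6, 7, 8, 9, 10, 11, 12, 13, 14, 15}
X ∩ Z = {6, 8, 9, 10}
(X ∩ Z) ∩ Z = {6, 8, 9, 10}
((X ∩ Z) ∩ Z) ∩ Y = {8}
(((X ∩ Z) ∩ Z) ∩ Y) ∪ X = {2, 3, 5, 6, 7, 8, 9, 10, 11, 12, 13, 14, 15}
Every element of {2, 3, 5, 6, 7, 8, 9, 10, 11, 12, 13, 14, 15} is in {2, 3, 5, 6, 7, 8, 9, 10, 11, 12, 13, 14, 15}, so X ∪ ((Y △ (X − Z)) − Y) ⊆ (((X ∩ Z) ∩ Z) ∩ Y) ∪ X.

Yes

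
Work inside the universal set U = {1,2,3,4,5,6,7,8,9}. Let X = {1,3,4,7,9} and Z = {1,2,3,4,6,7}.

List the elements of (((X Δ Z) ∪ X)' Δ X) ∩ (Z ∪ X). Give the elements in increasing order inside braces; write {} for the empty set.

X Δ Z = {2,6,9}
(X Δ Z) ∪ X = {1,2,3,4,6,7,9}
((X Δ Z) ∪ X)' = {5,8}
((X Δ Z) ∪ X)' Δ X = {1,3,4,5,7,8,9}
Z ∪ X = {1,2,3,4,6,7,9}
(((X Δ Z) ∪ X)' Δ X) ∩ (Z ∪ X) = {1,3,4,7,9}

{1,3,4,7,9}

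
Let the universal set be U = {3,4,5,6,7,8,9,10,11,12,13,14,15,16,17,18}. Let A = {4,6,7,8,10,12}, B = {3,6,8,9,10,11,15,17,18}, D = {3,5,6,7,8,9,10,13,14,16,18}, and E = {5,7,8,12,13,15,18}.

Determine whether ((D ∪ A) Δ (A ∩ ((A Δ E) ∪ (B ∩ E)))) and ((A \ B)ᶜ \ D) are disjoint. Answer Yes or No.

Yes

D ∪ A = {3,4,5,6,7,8,9,10,12,13,14,16,18}
A Δ E = {4,5,6,10,13,15,18}
B ∩ E = {8,15,18}
(A Δ E) ∪ (B ∩ E) = {4,5,6,8,10,13,15,18}
A ∩ ((A Δ E) ∪ (B ∩ E)) = {4,6,8,10}
(D ∪ A) Δ (A ∩ ((A Δ E) ∪ (B ∩ E))) = {3,5,7,9,12,13,14,16,18}
A \ B = {4,7,12}
(A \ B)ᶜ = {3,5,6,8,9,10,11,13,14,15,16,17,18}
(A \ B)ᶜ \ D = {11,15,17}
{3,5,7,9,12,13,14,16,18} and {11,15,17} share no elements.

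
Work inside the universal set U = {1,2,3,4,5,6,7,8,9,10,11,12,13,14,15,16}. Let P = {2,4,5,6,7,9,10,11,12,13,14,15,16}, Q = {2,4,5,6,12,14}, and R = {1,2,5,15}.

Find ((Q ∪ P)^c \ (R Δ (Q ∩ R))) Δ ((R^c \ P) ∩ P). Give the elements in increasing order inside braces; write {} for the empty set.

{3,8}

Q ∪ P = {2,4,5,6,7,9,10,11,12,13,14,15,16}
(Q ∪ P)^c = {1,3,8}
Q ∩ R = {2,5}
R Δ (Q ∩ R) = {1,15}
(Q ∪ P)^c \ (R Δ (Q ∩ R)) = {3,8}
R^c = {3,4,6,7,8,9,10,11,12,13,14,16}
R^c \ P = {3,8}
(R^c \ P) ∩ P = {}
((Q ∪ P)^c \ (R Δ (Q ∩ R))) Δ ((R^c \ P) ∩ P) = {3,8}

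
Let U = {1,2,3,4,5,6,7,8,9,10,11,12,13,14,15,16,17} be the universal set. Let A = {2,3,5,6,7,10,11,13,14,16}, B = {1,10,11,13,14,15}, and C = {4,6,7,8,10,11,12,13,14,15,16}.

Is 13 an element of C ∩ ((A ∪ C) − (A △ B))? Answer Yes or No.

Yes

13 ∈ A and 13 ∈ C, so 13 ∈ A ∪ C
13 ∈ A and 13 ∈ B, so 13 ∉ A △ B
13 ∈ (A ∪ C) and 13 ∉ (A △ B), so 13 ∈ (A ∪ C) − (A △ B)
13 ∈ C and 13 ∈ ((A ∪ C) − (A △ B)), so 13 ∈ C ∩ ((A ∪ C) − (A △ B))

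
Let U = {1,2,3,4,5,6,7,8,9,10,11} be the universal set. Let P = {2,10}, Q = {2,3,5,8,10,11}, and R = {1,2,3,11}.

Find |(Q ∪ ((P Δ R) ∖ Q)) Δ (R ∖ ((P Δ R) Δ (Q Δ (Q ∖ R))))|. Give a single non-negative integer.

5

P Δ R = {1,3,10,11}
(P Δ R) ∖ Q = {1}
Q ∪ ((P Δ R) ∖ Q) = {1,2,3,5,8,10,11}
Q ∖ R = {5,8,10}
Q Δ (Q ∖ R) = {2,3,11}
(P Δ R) Δ (Q Δ (Q ∖ R)) = {1,2,10}
R ∖ ((P Δ R) Δ (Q Δ (Q ∖ R))) = {3,11}
(Q ∪ ((P Δ R) ∖ Q)) Δ (R ∖ ((P Δ R) Δ (Q Δ (Q ∖ R)))) = {1,2,5,8,10}
|(Q ∪ ((P Δ R) ∖ Q)) Δ (R ∖ ((P Δ R) Δ (Q Δ (Q ∖ R))))| = 5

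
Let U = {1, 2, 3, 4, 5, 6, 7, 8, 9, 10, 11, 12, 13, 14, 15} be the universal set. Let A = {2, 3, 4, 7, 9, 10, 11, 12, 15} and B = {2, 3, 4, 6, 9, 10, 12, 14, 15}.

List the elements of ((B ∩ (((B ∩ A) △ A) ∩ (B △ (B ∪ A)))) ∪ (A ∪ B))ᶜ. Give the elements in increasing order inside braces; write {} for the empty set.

B ∩ A = {2, 3, 4, 9, 10, 12, 15}
(B ∩ A) △ A = {7, 11}
B ∪ A = {2, 3, 4, 6, 7, 9, 10, 11, 12, 14, 15}
B △ (B ∪ A) = {7, 11}
((B ∩ A) △ A) ∩ (B △ (B ∪ A)) = {7, 11}
B ∩ (((B ∩ A) △ A) ∩ (B △ (B ∪ A))) = {}
A ∪ B = {2, 3, 4, 6, 7, 9, 10, 11, 12, 14, 15}
(B ∩ (((B ∩ A) △ A) ∩ (B △ (B ∪ A)))) ∪ (A ∪ B) = {2, 3, 4, 6, 7, 9, 10, 11, 12, 14, 15}
((B ∩ (((B ∩ A) △ A) ∩ (B △ (B ∪ A)))) ∪ (A ∪ B))ᶜ = {1, 5, 8, 13}

{1, 5, 8, 13}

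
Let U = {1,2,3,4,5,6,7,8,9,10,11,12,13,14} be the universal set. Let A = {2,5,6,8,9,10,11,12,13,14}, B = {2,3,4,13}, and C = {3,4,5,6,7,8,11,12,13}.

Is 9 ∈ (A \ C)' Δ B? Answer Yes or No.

No

9 ∈ A and 9 ∉ C, so 9 ∈ A \ C
9 ∉ (A \ C)' since 9 ∈ (A \ C)
9 ∉ (A \ C)' and 9 ∉ B, so 9 ∉ (A \ C)' Δ B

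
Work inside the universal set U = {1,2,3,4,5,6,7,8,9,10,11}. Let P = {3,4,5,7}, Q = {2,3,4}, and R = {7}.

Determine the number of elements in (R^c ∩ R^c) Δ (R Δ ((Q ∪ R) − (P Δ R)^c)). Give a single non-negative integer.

9

R^c = {1,2,3,4,5,6,8,9,10,11}
R^c ∩ R^c = {1,2,3,4,5,6,8,9,10,11}
Q ∪ R = {2,3,4,7}
P Δ R = {3,4,5}
(P Δ R)^c = {1,2,6,7,8,9,10,11}
(Q ∪ R) − (P Δ R)^c = {3,4}
R Δ ((Q ∪ R) − (P Δ R)^c) = {3,4,7}
(R^c ∩ R^c) Δ (R Δ ((Q ∪ R) − (P Δ R)^c)) = {1,2,5,6,7,8,9,10,11}
|(R^c ∩ R^c) Δ (R Δ ((Q ∪ R) − (P Δ R)^c))| = 9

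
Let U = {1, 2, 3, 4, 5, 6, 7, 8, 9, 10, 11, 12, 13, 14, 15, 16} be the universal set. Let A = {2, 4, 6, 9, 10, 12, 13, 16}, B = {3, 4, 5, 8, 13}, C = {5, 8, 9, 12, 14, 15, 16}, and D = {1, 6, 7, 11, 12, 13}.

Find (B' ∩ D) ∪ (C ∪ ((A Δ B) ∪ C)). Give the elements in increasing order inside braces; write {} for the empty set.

{1, 2, 3, 5, 6, 7, 8, 9, 10, 11, 12, 14, 15, 16}

B' = {1, 2, 6, 7, 9, 10, 11, 12, 14, 15, 16}
B' ∩ D = {1, 6, 7, 11, 12}
A Δ B = {2, 3, 5, 6, 8, 9, 10, 12, 16}
(A Δ B) ∪ C = {2, 3, 5, 6, 8, 9, 10, 12, 14, 15, 16}
C ∪ ((A Δ B) ∪ C) = {2, 3, 5, 6, 8, 9, 10, 12, 14, 15, 16}
(B' ∩ D) ∪ (C ∪ ((A Δ B) ∪ C)) = {1, 2, 3, 5, 6, 7, 8, 9, 10, 11, 12, 14, 15, 16}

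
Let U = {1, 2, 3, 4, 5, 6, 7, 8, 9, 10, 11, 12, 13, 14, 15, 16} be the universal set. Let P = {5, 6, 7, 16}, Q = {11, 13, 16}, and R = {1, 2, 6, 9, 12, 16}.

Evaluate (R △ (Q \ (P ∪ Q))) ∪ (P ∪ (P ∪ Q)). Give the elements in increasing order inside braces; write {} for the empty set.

{1, 2, 5, 6, 7, 9, 11, 12, 13, 16}

P ∪ Q = {5, 6, 7, 11, 13, 16}
Q \ (P ∪ Q) = {}
R △ (Q \ (P ∪ Q)) = {1, 2, 6, 9, 12, 16}
P ∪ (P ∪ Q) = {5, 6, 7, 11, 13, 16}
(R △ (Q \ (P ∪ Q))) ∪ (P ∪ (P ∪ Q)) = {1, 2, 5, 6, 7, 9, 11, 12, 13, 16}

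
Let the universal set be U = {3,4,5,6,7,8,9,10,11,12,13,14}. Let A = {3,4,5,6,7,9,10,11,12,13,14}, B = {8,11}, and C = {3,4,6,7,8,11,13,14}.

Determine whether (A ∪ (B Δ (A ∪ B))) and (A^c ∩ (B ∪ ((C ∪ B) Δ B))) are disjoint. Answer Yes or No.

A ∪ B = {3,4,5,6,7,8,9,10,11,12,13,14}
B Δ (A ∪ B) = {3,4,5,6,7,9,10,12,13,14}
A ∪ (B Δ (A ∪ B)) = {3,4,5,6,7,9,10,11,12,13,14}
A^c = {8}
C ∪ B = {3,4,6,7,8,11,13,14}
(C ∪ B) Δ B = {3,4,6,7,13,14}
B ∪ ((C ∪ B) Δ B) = {3,4,6,7,8,11,13,14}
A^c ∩ (B ∪ ((C ∪ B) Δ B)) = {8}
{3,4,5,6,7,9,10,11,12,13,14} and {8} share no elements.

Yes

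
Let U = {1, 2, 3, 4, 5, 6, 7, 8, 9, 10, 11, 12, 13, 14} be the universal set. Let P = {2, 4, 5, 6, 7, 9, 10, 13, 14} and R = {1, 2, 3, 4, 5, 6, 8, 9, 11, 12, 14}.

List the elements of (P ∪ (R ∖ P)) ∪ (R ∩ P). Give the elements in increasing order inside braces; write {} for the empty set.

{1, 2, 3, 4, 5, 6, 7, 8, 9, 10, 11, 12, 13, 14}

R ∖ P = {1, 3, 8, 11, 12}
P ∪ (R ∖ P) = {1, 2, 3, 4, 5, 6, 7, 8, 9, 10, 11, 12, 13, 14}
R ∩ P = {2, 4, 5, 6, 9, 14}
(P ∪ (R ∖ P)) ∪ (R ∩ P) = {1, 2, 3, 4, 5, 6, 7, 8, 9, 10, 11, 12, 13, 14}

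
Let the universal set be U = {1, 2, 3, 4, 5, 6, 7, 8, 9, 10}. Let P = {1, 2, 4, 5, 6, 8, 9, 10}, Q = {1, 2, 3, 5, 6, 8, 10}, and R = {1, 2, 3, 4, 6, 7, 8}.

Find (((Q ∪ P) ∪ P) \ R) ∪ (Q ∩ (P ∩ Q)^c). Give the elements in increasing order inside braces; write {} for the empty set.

Q ∪ P = {1, 2, 3, 4, 5, 6, 8, 9, 10}
(Q ∪ P) ∪ P = {1, 2, 3, 4, 5, 6, 8, 9, 10}
((Q ∪ P) ∪ P) \ R = {5, 9, 10}
P ∩ Q = {1, 2, 5, 6, 8, 10}
(P ∩ Q)^c = {3, 4, 7, 9}
Q ∩ (P ∩ Q)^c = {3}
(((Q ∪ P) ∪ P) \ R) ∪ (Q ∩ (P ∩ Q)^c) = {3, 5, 9, 10}

{3, 5, 9, 10}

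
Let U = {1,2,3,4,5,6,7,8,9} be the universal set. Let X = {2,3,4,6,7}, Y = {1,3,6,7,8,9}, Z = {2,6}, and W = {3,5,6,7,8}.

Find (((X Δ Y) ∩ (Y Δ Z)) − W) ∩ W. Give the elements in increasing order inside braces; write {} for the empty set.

{}

X Δ Y = {1,2,4,8,9}
Y Δ Z = {1,2,3,7,8,9}
(X Δ Y) ∩ (Y Δ Z) = {1,2,8,9}
((X Δ Y) ∩ (Y Δ Z)) − W = {1,2,9}
(((X Δ Y) ∩ (Y Δ Z)) − W) ∩ W = {}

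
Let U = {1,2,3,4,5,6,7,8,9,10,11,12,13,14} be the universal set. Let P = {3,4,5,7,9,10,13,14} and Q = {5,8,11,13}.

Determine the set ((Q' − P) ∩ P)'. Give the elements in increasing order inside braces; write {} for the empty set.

Q' = {1,2,3,4,6,7,9,10,12,14}
Q' − P = {1,2,6,12}
(Q' − P) ∩ P = {}
((Q' − P) ∩ P)' = {1,2,3,4,5,6,7,8,9,10,11,12,13,14}

{1,2,3,4,5,6,7,8,9,10,11,12,13,14}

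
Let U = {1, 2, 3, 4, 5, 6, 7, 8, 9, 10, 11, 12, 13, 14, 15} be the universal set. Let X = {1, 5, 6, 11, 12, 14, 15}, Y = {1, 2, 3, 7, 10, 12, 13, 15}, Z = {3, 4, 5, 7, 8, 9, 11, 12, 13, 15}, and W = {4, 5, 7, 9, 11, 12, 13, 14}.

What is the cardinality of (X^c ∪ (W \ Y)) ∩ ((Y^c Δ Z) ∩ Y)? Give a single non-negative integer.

X^c = {2, 3, 4, 7, 8, 9, 10, 13}
W \ Y = {4, 5, 9, 11, 14}
X^c ∪ (W \ Y) = {2, 3, 4, 5, 7, 8, 9, 10, 11, 13, 14}
Y^c = {4, 5, 6, 8, 9, 11, 14}
Y^c Δ Z = {3, 6, 7, 12, 13, 14, 15}
(Y^c Δ Z) ∩ Y = {3, 7, 12, 13, 15}
(X^c ∪ (W \ Y)) ∩ ((Y^c Δ Z) ∩ Y) = {3, 7, 13}
|(X^c ∪ (W \ Y)) ∩ ((Y^c Δ Z) ∩ Y)| = 3

3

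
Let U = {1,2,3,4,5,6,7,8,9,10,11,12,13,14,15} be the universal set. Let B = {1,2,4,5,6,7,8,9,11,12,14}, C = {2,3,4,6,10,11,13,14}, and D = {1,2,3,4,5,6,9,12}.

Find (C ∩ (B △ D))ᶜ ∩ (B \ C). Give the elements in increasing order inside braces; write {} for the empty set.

B △ D = {3,7,8,11,14}
C ∩ (B △ D) = {3,11,14}
(C ∩ (B △ D))ᶜ = {1,2,4,5,6,7,8,9,10,12,13,15}
B \ C = {1,5,7,8,9,12}
(C ∩ (B △ D))ᶜ ∩ (B \ C) = {1,5,7,8,9,12}

{1,5,7,8,9,12}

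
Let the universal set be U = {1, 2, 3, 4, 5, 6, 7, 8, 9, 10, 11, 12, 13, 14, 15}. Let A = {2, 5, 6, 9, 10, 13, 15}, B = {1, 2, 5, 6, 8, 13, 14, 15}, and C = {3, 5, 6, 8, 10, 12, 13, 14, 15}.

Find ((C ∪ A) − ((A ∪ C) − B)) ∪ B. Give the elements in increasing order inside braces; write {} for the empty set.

C ∪ A = {2, 3, 5, 6, 8, 9, 10, 12, 13, 14, 15}
A ∪ C = {2, 3, 5, 6, 8, 9, 10, 12, 13, 14, 15}
(A ∪ C) − B = {3, 9, 10, 12}
(C ∪ A) − ((A ∪ C) − B) = {2, 5, 6, 8, 13, 14, 15}
((C ∪ A) − ((A ∪ C) − B)) ∪ B = {1, 2, 5, 6, 8, 13, 14, 15}

{1, 2, 5, 6, 8, 13, 14, 15}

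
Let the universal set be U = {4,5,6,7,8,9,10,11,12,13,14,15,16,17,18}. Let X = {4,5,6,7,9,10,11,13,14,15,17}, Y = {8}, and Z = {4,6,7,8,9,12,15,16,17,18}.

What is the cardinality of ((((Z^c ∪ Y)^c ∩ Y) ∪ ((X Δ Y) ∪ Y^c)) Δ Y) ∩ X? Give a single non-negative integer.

Z^c = {5,10,11,13,14}
Z^c ∪ Y = {5,8,10,11,13,14}
(Z^c ∪ Y)^c = {4,6,7,9,12,15,16,17,18}
(Z^c ∪ Y)^c ∩ Y = {}
X Δ Y = {4,5,6,7,8,9,10,11,13,14,15,17}
Y^c = {4,5,6,7,9,10,11,12,13,14,15,16,17,18}
(X Δ Y) ∪ Y^c = {4,5,6,7,8,9,10,11,12,13,14,15,16,17,18}
((Z^c ∪ Y)^c ∩ Y) ∪ ((X Δ Y) ∪ Y^c) = {4,5,6,7,8,9,10,11,12,13,14,15,16,17,18}
(((Z^c ∪ Y)^c ∩ Y) ∪ ((X Δ Y) ∪ Y^c)) Δ Y = {4,5,6,7,9,10,11,12,13,14,15,16,17,18}
((((Z^c ∪ Y)^c ∩ Y) ∪ ((X Δ Y) ∪ Y^c)) Δ Y) ∩ X = {4,5,6,7,9,10,11,13,14,15,17}
|((((Z^c ∪ Y)^c ∩ Y) ∪ ((X Δ Y) ∪ Y^c)) Δ Y) ∩ X| = 11

11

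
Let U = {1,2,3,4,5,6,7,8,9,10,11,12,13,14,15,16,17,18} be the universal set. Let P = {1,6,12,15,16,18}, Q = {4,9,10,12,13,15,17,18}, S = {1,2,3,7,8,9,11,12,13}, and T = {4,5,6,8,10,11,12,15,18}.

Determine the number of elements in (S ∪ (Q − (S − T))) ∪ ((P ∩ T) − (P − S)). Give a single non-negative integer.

14

S − T = {1,2,3,7,9,13}
Q − (S − T) = {4,10,12,15,17,18}
S ∪ (Q − (S − T)) = {1,2,3,4,7,8,9,10,11,12,13,15,17,18}
P ∩ T = {6,12,15,18}
P − S = {6,15,16,18}
(P ∩ T) − (P − S) = {12}
(S ∪ (Q − (S − T))) ∪ ((P ∩ T) − (P − S)) = {1,2,3,4,7,8,9,10,11,12,13,15,17,18}
|(S ∪ (Q − (S − T))) ∪ ((P ∩ T) − (P − S))| = 14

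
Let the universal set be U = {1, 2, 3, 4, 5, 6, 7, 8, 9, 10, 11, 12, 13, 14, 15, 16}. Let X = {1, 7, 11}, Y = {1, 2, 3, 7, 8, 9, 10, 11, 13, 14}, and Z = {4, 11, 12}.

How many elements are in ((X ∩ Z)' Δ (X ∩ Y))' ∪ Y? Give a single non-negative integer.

X ∩ Z = {11}
(X ∩ Z)' = {1, 2, 3, 4, 5, 6, 7, 8, 9, 10, 12, 13, 14, 15, 16}
X ∩ Y = {1, 7, 11}
(X ∩ Z)' Δ (X ∩ Y) = {2, 3, 4, 5, 6, 8, 9, 10, 11, 12, 13, 14, 15, 16}
((X ∩ Z)' Δ (X ∩ Y))' = {1, 7}
((X ∩ Z)' Δ (X ∩ Y))' ∪ Y = {1, 2, 3, 7, 8, 9, 10, 11, 13, 14}
|((X ∩ Z)' Δ (X ∩ Y))' ∪ Y| = 10

10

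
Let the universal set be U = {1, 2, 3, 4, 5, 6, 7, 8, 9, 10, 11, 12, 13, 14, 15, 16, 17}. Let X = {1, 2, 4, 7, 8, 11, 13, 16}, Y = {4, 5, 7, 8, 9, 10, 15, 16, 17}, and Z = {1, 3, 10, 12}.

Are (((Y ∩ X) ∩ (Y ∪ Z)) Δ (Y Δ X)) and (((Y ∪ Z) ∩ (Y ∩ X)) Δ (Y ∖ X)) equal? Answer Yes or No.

Y ∩ X = {4, 7, 8, 16}
Y ∪ Z = {1, 3, 4, 5, 7, 8, 9, 10, 12, 15, 16, 17}
(Y ∩ X) ∩ (Y ∪ Z) = {4, 7, 8, 16}
Y Δ X = {1, 2, 5, 9, 10, 11, 13, 15, 17}
((Y ∩ X) ∩ (Y ∪ Z)) Δ (Y Δ X) = {1, 2, 4, 5, 7, 8, 9, 10, 11, 13, 15, 16, 17}
(Y ∪ Z) ∩ (Y ∩ X) = {4, 7, 8, 16}
Y ∖ X = {5, 9, 10, 15, 17}
((Y ∪ Z) ∩ (Y ∩ X)) Δ (Y ∖ X) = {4, 5, 7, 8, 9, 10, 15, 16, 17}
1 ∈ ((Y ∩ X) ∩ (Y ∪ Z)) Δ (Y Δ X) but 1 ∉ ((Y ∪ Z) ∩ (Y ∩ X)) Δ (Y ∖ X), so they differ.

No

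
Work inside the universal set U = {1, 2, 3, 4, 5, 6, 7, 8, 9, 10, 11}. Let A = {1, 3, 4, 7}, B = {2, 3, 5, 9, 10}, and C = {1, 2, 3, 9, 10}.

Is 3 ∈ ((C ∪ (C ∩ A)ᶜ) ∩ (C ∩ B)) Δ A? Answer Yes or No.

No

3 ∈ C and 3 ∈ A, so 3 ∈ C ∩ A
3 ∉ (C ∩ A)ᶜ since 3 ∈ (C ∩ A)
3 ∈ C and 3 ∉ (C ∩ A)ᶜ, so 3 ∈ C ∪ (C ∩ A)ᶜ
3 ∈ C and 3 ∈ B, so 3 ∈ C ∩ B
3 ∈ (C ∪ (C ∩ A)ᶜ) and 3 ∈ (C ∩ B), so 3 ∈ (C ∪ (C ∩ A)ᶜ) ∩ (C ∩ B)
3 ∈ ((C ∪ (C ∩ A)ᶜ) ∩ (C ∩ B)) and 3 ∈ A, so 3 ∉ ((C ∪ (C ∩ A)ᶜ) ∩ (C ∩ B)) Δ A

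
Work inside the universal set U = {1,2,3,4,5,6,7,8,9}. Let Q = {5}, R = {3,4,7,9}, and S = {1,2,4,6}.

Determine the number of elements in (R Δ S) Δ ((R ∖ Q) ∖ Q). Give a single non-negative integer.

R Δ S = {1,2,3,6,7,9}
R ∖ Q = {3,4,7,9}
(R ∖ Q) ∖ Q = {3,4,7,9}
(R Δ S) Δ ((R ∖ Q) ∖ Q) = {1,2,4,6}
|(R Δ S) Δ ((R ∖ Q) ∖ Q)| = 4

4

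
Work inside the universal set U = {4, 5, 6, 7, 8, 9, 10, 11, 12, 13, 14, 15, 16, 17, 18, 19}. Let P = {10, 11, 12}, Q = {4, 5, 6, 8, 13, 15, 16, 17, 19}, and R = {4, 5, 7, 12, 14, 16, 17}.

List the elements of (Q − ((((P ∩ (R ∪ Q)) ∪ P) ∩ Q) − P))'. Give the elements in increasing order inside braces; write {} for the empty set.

{7, 9, 10, 11, 12, 14, 18}

R ∪ Q = {4, 5, 6, 7, 8, 12, 13, 14, 15, 16, 17, 19}
P ∩ (R ∪ Q) = {12}
(P ∩ (R ∪ Q)) ∪ P = {10, 11, 12}
((P ∩ (R ∪ Q)) ∪ P) ∩ Q = {}
(((P ∩ (R ∪ Q)) ∪ P) ∩ Q) − P = {}
Q − ((((P ∩ (R ∪ Q)) ∪ P) ∩ Q) − P) = {4, 5, 6, 8, 13, 15, 16, 17, 19}
(Q − ((((P ∩ (R ∪ Q)) ∪ P) ∩ Q) − P))' = {7, 9, 10, 11, 12, 14, 18}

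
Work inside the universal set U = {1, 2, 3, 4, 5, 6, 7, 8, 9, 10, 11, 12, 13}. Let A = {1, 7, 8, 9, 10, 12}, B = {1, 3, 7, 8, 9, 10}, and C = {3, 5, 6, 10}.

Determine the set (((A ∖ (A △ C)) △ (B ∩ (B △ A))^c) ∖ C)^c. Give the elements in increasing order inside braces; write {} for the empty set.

A △ C = {1, 3, 5, 6, 7, 8, 9, 12}
A ∖ (A △ C) = {10}
B △ A = {3, 12}
B ∩ (B △ A) = {3}
(B ∩ (B △ A))^c = {1, 2, 4, 5, 6, 7, 8, 9, 10, 11, 12, 13}
(A ∖ (A △ C)) △ (B ∩ (B △ A))^c = {1, 2, 4, 5, 6, 7, 8, 9, 11, 12, 13}
((A ∖ (A △ C)) △ (B ∩ (B △ A))^c) ∖ C = {1, 2, 4, 7, 8, 9, 11, 12, 13}
(((A ∖ (A △ C)) △ (B ∩ (B △ A))^c) ∖ C)^c = {3, 5, 6, 10}

{3, 5, 6, 10}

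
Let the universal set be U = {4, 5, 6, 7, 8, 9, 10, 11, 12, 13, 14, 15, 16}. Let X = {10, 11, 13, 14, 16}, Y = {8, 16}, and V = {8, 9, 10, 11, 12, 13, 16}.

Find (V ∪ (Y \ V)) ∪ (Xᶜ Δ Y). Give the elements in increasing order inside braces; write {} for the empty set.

{4, 5, 6, 7, 8, 9, 10, 11, 12, 13, 15, 16}

Y \ V = {}
V ∪ (Y \ V) = {8, 9, 10, 11, 12, 13, 16}
Xᶜ = {4, 5, 6, 7, 8, 9, 12, 15}
Xᶜ Δ Y = {4, 5, 6, 7, 9, 12, 15, 16}
(V ∪ (Y \ V)) ∪ (Xᶜ Δ Y) = {4, 5, 6, 7, 8, 9, 10, 11, 12, 13, 15, 16}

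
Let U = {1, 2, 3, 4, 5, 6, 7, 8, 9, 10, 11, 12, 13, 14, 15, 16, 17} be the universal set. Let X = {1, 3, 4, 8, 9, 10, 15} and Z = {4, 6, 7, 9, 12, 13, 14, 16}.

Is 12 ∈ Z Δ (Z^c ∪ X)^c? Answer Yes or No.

12 ∈ Z, so 12 ∉ Z^c
12 ∉ Z^c and 12 ∉ X, so 12 ∉ Z^c ∪ X
12 ∈ (Z^c ∪ X)^c since 12 ∉ (Z^c ∪ X)
12 ∈ Z and 12 ∈ (Z^c ∪ X)^c, so 12 ∉ Z Δ (Z^c ∪ X)^c

No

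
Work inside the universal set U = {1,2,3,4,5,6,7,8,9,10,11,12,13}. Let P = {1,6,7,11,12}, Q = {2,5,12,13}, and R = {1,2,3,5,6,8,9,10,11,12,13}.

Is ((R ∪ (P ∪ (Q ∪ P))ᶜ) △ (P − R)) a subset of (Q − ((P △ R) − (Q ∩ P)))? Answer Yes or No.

Q ∪ P = {1,2,5,6,7,11,12,13}
P ∪ (Q ∪ P) = {1,2,5,6,7,11,12,13}
(P ∪ (Q ∪ P))ᶜ = {3,4,8,9,10}
R ∪ (P ∪ (Q ∪ P))ᶜ = {1,2,3,4,5,6,8,9,10,11,12,13}
P − R = {7}
(R ∪ (P ∪ (Q ∪ P))ᶜ) △ (P − R) = {1,2,3,4,5,6,7,8,9,10,11,12,13}
P △ R = {2,3,5,7,8,9,10,13}
Q ∩ P = {12}
(P △ R) − (Q ∩ P) = {2,3,5,7,8,9,10,13}
Q − ((P △ R) − (Q ∩ P)) = {12}
1 ∈ (R ∪ (P ∪ (Q ∪ P))ᶜ) △ (P − R) but 1 ∉ Q − ((P △ R) − (Q ∩ P)), so the inclusion fails.

No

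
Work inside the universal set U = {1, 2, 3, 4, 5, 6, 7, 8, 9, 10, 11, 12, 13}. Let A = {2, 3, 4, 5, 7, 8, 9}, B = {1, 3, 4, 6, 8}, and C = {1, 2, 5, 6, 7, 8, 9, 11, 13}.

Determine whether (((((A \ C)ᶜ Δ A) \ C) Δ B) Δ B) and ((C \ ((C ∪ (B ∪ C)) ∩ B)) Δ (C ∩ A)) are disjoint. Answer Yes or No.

Yes

A \ C = {3, 4}
(A \ C)ᶜ = {1, 2, 5, 6, 7, 8, 9, 10, 11, 12, 13}
(A \ C)ᶜ Δ A = {1, 3, 4, 6, 10, 11, 12, 13}
((A \ C)ᶜ Δ A) \ C = {3, 4, 10, 12}
(((A \ C)ᶜ Δ A) \ C) Δ B = {1, 6, 8, 10, 12}
((((A \ C)ᶜ Δ A) \ C) Δ B) Δ B = {3, 4, 10, 12}
B ∪ C = {1, 2, 3, 4, 5, 6, 7, 8, 9, 11, 13}
C ∪ (B ∪ C) = {1, 2, 3, 4, 5, 6, 7, 8, 9, 11, 13}
(C ∪ (B ∪ C)) ∩ B = {1, 3, 4, 6, 8}
C \ ((C ∪ (B ∪ C)) ∩ B) = {2, 5, 7, 9, 11, 13}
C ∩ A = {2, 5, 7, 8, 9}
(C \ ((C ∪ (B ∪ C)) ∩ B)) Δ (C ∩ A) = {8, 11, 13}
{3, 4, 10, 12} and {8, 11, 13} share no elements.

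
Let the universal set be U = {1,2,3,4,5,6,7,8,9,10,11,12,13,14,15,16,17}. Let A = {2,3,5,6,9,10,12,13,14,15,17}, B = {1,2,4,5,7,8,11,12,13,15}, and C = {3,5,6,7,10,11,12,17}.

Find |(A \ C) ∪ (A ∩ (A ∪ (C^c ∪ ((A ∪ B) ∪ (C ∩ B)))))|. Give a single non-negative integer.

11

A \ C = {2,9,13,14,15}
C^c = {1,2,4,8,9,13,14,15,16}
A ∪ B = {1,2,3,4,5,6,7,8,9,10,11,12,13,14,15,17}
C ∩ B = {5,7,11,12}
(A ∪ B) ∪ (C ∩ B) = {1,2,3,4,5,6,7,8,9,10,11,12,13,14,15,17}
C^c ∪ ((A ∪ B) ∪ (C ∩ B)) = {1,2,3,4,5,6,7,8,9,10,11,12,13,14,15,16,17}
A ∪ (C^c ∪ ((A ∪ B) ∪ (C ∩ B))) = {1,2,3,4,5,6,7,8,9,10,11,12,13,14,15,16,17}
A ∩ (A ∪ (C^c ∪ ((A ∪ B) ∪ (C ∩ B)))) = {2,3,5,6,9,10,12,13,14,15,17}
(A \ C) ∪ (A ∩ (A ∪ (C^c ∪ ((A ∪ B) ∪ (C ∩ B))))) = {2,3,5,6,9,10,12,13,14,15,17}
|(A \ C) ∪ (A ∩ (A ∪ (C^c ∪ ((A ∪ B) ∪ (C ∩ B)))))| = 11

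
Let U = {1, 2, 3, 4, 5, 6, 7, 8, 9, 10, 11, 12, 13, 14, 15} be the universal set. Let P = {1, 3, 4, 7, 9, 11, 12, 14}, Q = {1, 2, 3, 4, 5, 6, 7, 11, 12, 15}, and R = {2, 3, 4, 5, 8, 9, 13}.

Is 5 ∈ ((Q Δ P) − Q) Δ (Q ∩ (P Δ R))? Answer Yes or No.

Yes

5 ∈ Q and 5 ∉ P, so 5 ∈ Q Δ P
5 ∈ (Q Δ P) and 5 ∈ Q, so 5 ∉ (Q Δ P) − Q
5 ∉ P and 5 ∈ R, so 5 ∈ P Δ R
5 ∈ Q and 5 ∈ (P Δ R), so 5 ∈ Q ∩ (P Δ R)
5 ∉ ((Q Δ P) − Q) and 5 ∈ (Q ∩ (P Δ R)), so 5 ∈ ((Q Δ P) − Q) Δ (Q ∩ (P Δ R))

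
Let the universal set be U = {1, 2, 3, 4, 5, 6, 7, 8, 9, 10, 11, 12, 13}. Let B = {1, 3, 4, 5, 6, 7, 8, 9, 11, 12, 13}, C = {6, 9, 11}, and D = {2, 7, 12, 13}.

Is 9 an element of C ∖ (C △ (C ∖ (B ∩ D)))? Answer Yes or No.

Yes

9 ∈ B and 9 ∉ D, so 9 ∉ B ∩ D
9 ∈ C and 9 ∉ (B ∩ D), so 9 ∈ C ∖ (B ∩ D)
9 ∈ C and 9 ∈ (C ∖ (B ∩ D)), so 9 ∉ C △ (C ∖ (B ∩ D))
9 ∈ C and 9 ∉ (C △ (C ∖ (B ∩ D))), so 9 ∈ C ∖ (C △ (C ∖ (B ∩ D)))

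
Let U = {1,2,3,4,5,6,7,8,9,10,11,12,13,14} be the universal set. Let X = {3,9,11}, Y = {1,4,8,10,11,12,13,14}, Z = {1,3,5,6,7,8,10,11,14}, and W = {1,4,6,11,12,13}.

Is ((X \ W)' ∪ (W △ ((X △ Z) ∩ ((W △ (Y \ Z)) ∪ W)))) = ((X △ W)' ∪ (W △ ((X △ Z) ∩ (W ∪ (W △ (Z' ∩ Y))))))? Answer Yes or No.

No

X \ W = {3,9}
(X \ W)' = {1,2,4,5,6,7,8,10,11,12,13,14}
X △ Z = {1,5,6,7,8,9,10,14}
Y \ Z = {4,12,13}
W △ (Y \ Z) = {1,6,11}
(W △ (Y \ Z)) ∪ W = {1,4,6,11,12,13}
(X △ Z) ∩ ((W △ (Y \ Z)) ∪ W) = {1,6}
W △ ((X △ Z) ∩ ((W △ (Y \ Z)) ∪ W)) = {4,11,12,13}
(X \ W)' ∪ (W △ ((X △ Z) ∩ ((W △ (Y \ Z)) ∪ W))) = {1,2,4,5,6,7,8,10,11,12,13,14}
X △ W = {1,3,4,6,9,12,13}
(X △ W)' = {2,5,7,8,10,11,14}
Z' = {2,4,9,12,13}
Z' ∩ Y = {4,12,13}
W △ (Z' ∩ Y) = {1,6,11}
W ∪ (W △ (Z' ∩ Y)) = {1,4,6,11,12,13}
(X △ Z) ∩ (W ∪ (W △ (Z' ∩ Y))) = {1,6}
W △ ((X △ Z) ∩ (W ∪ (W △ (Z' ∩ Y)))) = {4,11,12,13}
(X △ W)' ∪ (W △ ((X △ Z) ∩ (W ∪ (W △ (Z' ∩ Y))))) = {2,4,5,7,8,10,11,12,13,14}
1 ∈ (X \ W)' ∪ (W △ ((X △ Z) ∩ ((W △ (Y \ Z)) ∪ W))) but 1 ∉ (X △ W)' ∪ (W △ ((X △ Z) ∩ (W ∪ (W △ (Z' ∩ Y))))), so they differ.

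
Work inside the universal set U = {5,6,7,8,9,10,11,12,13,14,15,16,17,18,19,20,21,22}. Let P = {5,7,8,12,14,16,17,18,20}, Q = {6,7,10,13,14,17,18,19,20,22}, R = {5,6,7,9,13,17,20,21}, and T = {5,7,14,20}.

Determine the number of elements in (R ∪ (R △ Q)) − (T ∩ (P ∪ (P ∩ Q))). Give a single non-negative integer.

9

R △ Q = {5,9,10,14,18,19,21,22}
R ∪ (R △ Q) = {5,6,7,9,10,13,14,17,18,19,20,21,22}
P ∩ Q = {7,14,17,18,20}
P ∪ (P ∩ Q) = {5,7,8,12,14,16,17,18,20}
T ∩ (P ∪ (P ∩ Q)) = {5,7,14,20}
(R ∪ (R △ Q)) − (T ∩ (P ∪ (P ∩ Q))) = {6,9,10,13,17,18,19,21,22}
|(R ∪ (R △ Q)) − (T ∩ (P ∪ (P ∩ Q)))| = 9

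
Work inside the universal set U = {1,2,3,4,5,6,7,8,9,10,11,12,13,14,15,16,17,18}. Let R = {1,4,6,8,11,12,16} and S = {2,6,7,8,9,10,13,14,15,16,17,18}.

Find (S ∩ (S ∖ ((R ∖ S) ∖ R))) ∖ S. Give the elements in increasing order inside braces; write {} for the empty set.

R ∖ S = {1,4,11,12}
(R ∖ S) ∖ R = {}
S ∖ ((R ∖ S) ∖ R) = {2,6,7,8,9,10,13,14,15,16,17,18}
S ∩ (S ∖ ((R ∖ S) ∖ R)) = {2,6,7,8,9,10,13,14,15,16,17,18}
(S ∩ (S ∖ ((R ∖ S) ∖ R))) ∖ S = {}

{}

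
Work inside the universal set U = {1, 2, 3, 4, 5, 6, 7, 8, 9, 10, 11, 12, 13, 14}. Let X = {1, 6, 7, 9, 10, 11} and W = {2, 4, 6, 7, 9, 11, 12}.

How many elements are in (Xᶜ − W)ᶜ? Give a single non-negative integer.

Xᶜ = {2, 3, 4, 5, 8, 12, 13, 14}
Xᶜ − W = {3, 5, 8, 13, 14}
(Xᶜ − W)ᶜ = {1, 2, 4, 6, 7, 9, 10, 11, 12}
|(Xᶜ − W)ᶜ| = 9

9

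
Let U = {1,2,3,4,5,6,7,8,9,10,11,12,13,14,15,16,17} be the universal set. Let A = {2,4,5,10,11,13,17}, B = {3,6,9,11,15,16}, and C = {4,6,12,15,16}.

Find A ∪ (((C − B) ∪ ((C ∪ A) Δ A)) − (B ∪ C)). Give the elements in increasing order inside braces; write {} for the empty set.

C − B = {4,12}
C ∪ A = {2,4,5,6,10,11,12,13,15,16,17}
(C ∪ A) Δ A = {6,12,15,16}
(C − B) ∪ ((C ∪ A) Δ A) = {4,6,12,15,16}
B ∪ C = {3,4,6,9,11,12,15,16}
((C − B) ∪ ((C ∪ A) Δ A)) − (B ∪ C) = {}
A ∪ (((C − B) ∪ ((C ∪ A) Δ A)) − (B ∪ C)) = {2,4,5,10,11,13,17}

{2,4,5,10,11,13,17}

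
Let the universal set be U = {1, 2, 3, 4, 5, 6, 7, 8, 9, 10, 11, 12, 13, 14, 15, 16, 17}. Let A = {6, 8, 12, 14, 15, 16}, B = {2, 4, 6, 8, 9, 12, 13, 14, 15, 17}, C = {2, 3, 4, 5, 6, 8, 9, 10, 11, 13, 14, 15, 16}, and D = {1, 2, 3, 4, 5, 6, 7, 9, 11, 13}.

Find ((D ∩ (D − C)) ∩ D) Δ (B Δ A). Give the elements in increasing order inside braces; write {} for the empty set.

D − C = {1, 7}
D ∩ (D − C) = {1, 7}
(D ∩ (D − C)) ∩ D = {1, 7}
B Δ A = {2, 4, 9, 13, 16, 17}
((D ∩ (D − C)) ∩ D) Δ (B Δ A) = {1, 2, 4, 7, 9, 13, 16, 17}

{1, 2, 4, 7, 9, 13, 16, 17}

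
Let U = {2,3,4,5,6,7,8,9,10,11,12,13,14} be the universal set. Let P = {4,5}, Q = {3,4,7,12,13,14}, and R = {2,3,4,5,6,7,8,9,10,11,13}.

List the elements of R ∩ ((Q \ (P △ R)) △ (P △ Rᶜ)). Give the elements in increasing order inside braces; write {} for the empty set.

P △ R = {2,3,6,7,8,9,10,11,13}
Q \ (P △ R) = {4,12,14}
Rᶜ = {12,14}
P △ Rᶜ = {4,5,12,14}
(Q \ (P △ R)) △ (P △ Rᶜ) = {5}
R ∩ ((Q \ (P △ R)) △ (P △ Rᶜ)) = {5}

{5}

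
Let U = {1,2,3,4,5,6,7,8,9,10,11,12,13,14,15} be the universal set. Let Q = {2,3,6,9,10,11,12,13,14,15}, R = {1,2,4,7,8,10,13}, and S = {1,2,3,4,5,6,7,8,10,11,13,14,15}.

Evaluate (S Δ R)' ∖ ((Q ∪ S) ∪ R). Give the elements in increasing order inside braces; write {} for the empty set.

S Δ R = {3,5,6,11,14,15}
(S Δ R)' = {1,2,4,7,8,9,10,12,13}
Q ∪ S = {1,2,3,4,5,6,7,8,9,10,11,12,13,14,15}
(Q ∪ S) ∪ R = {1,2,3,4,5,6,7,8,9,10,11,12,13,14,15}
(S Δ R)' ∖ ((Q ∪ S) ∪ R) = {}

{}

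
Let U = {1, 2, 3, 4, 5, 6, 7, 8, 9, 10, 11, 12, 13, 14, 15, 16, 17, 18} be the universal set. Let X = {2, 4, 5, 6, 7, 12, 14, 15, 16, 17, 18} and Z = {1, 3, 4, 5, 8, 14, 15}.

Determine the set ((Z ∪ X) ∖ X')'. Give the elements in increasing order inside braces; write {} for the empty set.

{1, 3, 8, 9, 10, 11, 13}

Z ∪ X = {1, 2, 3, 4, 5, 6, 7, 8, 12, 14, 15, 16, 17, 18}
X' = {1, 3, 8, 9, 10, 11, 13}
(Z ∪ X) ∖ X' = {2, 4, 5, 6, 7, 12, 14, 15, 16, 17, 18}
((Z ∪ X) ∖ X')' = {1, 3, 8, 9, 10, 11, 13}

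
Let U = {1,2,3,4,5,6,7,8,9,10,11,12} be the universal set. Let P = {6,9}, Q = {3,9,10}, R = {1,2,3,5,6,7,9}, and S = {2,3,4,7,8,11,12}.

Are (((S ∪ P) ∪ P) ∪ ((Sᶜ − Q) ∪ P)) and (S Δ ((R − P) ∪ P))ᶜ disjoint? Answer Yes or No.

No

S ∪ P = {2,3,4,6,7,8,9,11,12}
(S ∪ P) ∪ P = {2,3,4,6,7,8,9,11,12}
Sᶜ = {1,5,6,9,10}
Sᶜ − Q = {1,5,6}
(Sᶜ − Q) ∪ P = {1,5,6,9}
((S ∪ P) ∪ P) ∪ ((Sᶜ − Q) ∪ P) = {1,2,3,4,5,6,7,8,9,11,12}
R − P = {1,2,3,5,7}
(R − P) ∪ P = {1,2,3,5,6,7,9}
S Δ ((R − P) ∪ P) = {1,4,5,6,8,9,11,12}
(S Δ ((R − P) ∪ P))ᶜ = {2,3,7,10}
2 lies in both, so they are not disjoint.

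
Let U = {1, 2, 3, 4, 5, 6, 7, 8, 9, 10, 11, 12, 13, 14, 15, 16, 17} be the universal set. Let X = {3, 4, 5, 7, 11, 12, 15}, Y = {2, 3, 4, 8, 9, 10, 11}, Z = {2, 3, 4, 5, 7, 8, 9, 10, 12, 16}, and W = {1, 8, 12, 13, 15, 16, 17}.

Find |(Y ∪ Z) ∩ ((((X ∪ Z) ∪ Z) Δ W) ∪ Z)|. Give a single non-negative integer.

11

Y ∪ Z = {2, 3, 4, 5, 7, 8, 9, 10, 11, 12, 16}
X ∪ Z = {2, 3, 4, 5, 7, 8, 9, 10, 11, 12, 15, 16}
(X ∪ Z) ∪ Z = {2, 3, 4, 5, 7, 8, 9, 10, 11, 12, 15, 16}
((X ∪ Z) ∪ Z) Δ W = {1, 2, 3, 4, 5, 7, 9, 10, 11, 13, 17}
(((X ∪ Z) ∪ Z) Δ W) ∪ Z = {1, 2, 3, 4, 5, 7, 8, 9, 10, 11, 12, 13, 16, 17}
(Y ∪ Z) ∩ ((((X ∪ Z) ∪ Z) Δ W) ∪ Z) = {2, 3, 4, 5, 7, 8, 9, 10, 11, 12, 16}
|(Y ∪ Z) ∩ ((((X ∪ Z) ∪ Z) Δ W) ∪ Z)| = 11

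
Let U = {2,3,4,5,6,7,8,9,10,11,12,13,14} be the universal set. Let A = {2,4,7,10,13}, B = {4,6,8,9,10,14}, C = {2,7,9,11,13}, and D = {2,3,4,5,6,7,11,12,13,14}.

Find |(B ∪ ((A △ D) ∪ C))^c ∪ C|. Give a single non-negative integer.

A △ D = {3,5,6,10,11,12,14}
(A △ D) ∪ C = {2,3,5,6,7,9,10,11,12,13,14}
B ∪ ((A △ D) ∪ C) = {2,3,4,5,6,7,8,9,10,11,12,13,14}
(B ∪ ((A △ D) ∪ C))^c = {}
(B ∪ ((A △ D) ∪ C))^c ∪ C = {2,7,9,11,13}
|(B ∪ ((A △ D) ∪ C))^c ∪ C| = 5

5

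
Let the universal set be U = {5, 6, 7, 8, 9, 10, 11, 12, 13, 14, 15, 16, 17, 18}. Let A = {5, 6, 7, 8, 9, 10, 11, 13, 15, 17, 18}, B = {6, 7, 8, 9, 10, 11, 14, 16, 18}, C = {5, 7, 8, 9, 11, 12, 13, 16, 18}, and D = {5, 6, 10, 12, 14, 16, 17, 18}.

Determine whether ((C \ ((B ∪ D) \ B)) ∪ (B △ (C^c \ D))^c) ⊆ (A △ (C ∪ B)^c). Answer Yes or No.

B ∪ D = {5, 6, 7, 8, 9, 10, 11, 12, 14, 16, 17, 18}
(B ∪ D) \ B = {5, 12, 17}
C \ ((B ∪ D) \ B) = {7, 8, 9, 11, 13, 16, 18}
C^c = {6, 10, 14, 15, 17}
C^c \ D = {15}
B △ (C^c \ D) = {6, 7, 8, 9, 10, 11, 14, 15, 16, 18}
(B △ (C^c \ D))^c = {5, 12, 13, 17}
(C \ ((B ∪ D) \ B)) ∪ (B △ (C^c \ D))^c = {5, 7, 8, 9, 11, 12, 13, 16, 17, 18}
C ∪ B = {5, 6, 7, 8, 9, 10, 11, 12, 13, 14, 16, 18}
(C ∪ B)^c = {15, 17}
A △ (C ∪ B)^c = {5, 6, 7, 8, 9, 10, 11, 13, 18}
12 ∈ (C \ ((B ∪ D) \ B)) ∪ (B △ (C^c \ D))^c but 12 ∉ A △ (C ∪ B)^c, so the inclusion fails.

No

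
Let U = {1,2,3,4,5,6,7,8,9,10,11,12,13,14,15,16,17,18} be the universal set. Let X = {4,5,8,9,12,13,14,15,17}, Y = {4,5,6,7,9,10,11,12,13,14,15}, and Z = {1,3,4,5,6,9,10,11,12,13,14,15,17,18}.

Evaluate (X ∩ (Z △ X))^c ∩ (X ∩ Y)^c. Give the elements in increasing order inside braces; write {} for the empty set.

Z △ X = {1,3,6,8,10,11,18}
X ∩ (Z △ X) = {8}
(X ∩ (Z △ X))^c = {1,2,3,4,5,6,7,9,10,11,12,13,14,15,16,17,18}
X ∩ Y = {4,5,9,12,13,14,15}
(X ∩ Y)^c = {1,2,3,6,7,8,10,11,16,17,18}
(X ∩ (Z △ X))^c ∩ (X ∩ Y)^c = {1,2,3,6,7,10,11,16,17,18}

{1,2,3,6,7,10,11,16,17,18}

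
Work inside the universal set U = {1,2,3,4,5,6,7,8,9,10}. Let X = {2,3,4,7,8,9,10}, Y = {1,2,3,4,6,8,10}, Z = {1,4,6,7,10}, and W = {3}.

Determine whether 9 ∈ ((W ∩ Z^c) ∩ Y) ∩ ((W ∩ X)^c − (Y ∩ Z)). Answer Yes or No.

9 ∉ Z, so 9 ∈ Z^c
9 ∉ W and 9 ∈ Z^c, so 9 ∉ W ∩ Z^c
9 ∉ (W ∩ Z^c) and 9 ∉ Y, so 9 ∉ (W ∩ Z^c) ∩ Y
9 ∉ W and 9 ∈ X, so 9 ∉ W ∩ X
9 ∈ (W ∩ X)^c since 9 ∉ (W ∩ X)
9 ∉ Y and 9 ∉ Z, so 9 ∉ Y ∩ Z
9 ∈ (W ∩ X)^c and 9 ∉ (Y ∩ Z), so 9 ∈ (W ∩ X)^c − (Y ∩ Z)
9 ∉ ((W ∩ Z^c) ∩ Y) and 9 ∈ ((W ∩ X)^c − (Y ∩ Z)), so 9 ∉ ((W ∩ Z^c) ∩ Y) ∩ ((W ∩ X)^c − (Y ∩ Z))

No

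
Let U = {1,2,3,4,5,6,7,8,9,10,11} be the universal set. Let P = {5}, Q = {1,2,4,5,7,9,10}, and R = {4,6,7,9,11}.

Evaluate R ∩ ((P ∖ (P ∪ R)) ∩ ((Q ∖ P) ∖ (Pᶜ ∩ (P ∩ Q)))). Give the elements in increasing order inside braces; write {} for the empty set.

{}

P ∪ R = {4,5,6,7,9,11}
P ∖ (P ∪ R) = {}
Q ∖ P = {1,2,4,7,9,10}
Pᶜ = {1,2,3,4,6,7,8,9,10,11}
P ∩ Q = {5}
Pᶜ ∩ (P ∩ Q) = {}
(Q ∖ P) ∖ (Pᶜ ∩ (P ∩ Q)) = {1,2,4,7,9,10}
(P ∖ (P ∪ R)) ∩ ((Q ∖ P) ∖ (Pᶜ ∩ (P ∩ Q))) = {}
R ∩ ((P ∖ (P ∪ R)) ∩ ((Q ∖ P) ∖ (Pᶜ ∩ (P ∩ Q)))) = {}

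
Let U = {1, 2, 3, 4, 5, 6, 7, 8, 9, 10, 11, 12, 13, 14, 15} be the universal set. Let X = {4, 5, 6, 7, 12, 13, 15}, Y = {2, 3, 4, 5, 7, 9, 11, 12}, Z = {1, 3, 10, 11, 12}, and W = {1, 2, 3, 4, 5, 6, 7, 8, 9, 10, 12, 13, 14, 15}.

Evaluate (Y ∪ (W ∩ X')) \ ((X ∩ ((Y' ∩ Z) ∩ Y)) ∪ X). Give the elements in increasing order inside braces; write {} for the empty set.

{1, 2, 3, 8, 9, 10, 11, 14}

X' = {1, 2, 3, 8, 9, 10, 11, 14}
W ∩ X' = {1, 2, 3, 8, 9, 10, 14}
Y ∪ (W ∩ X') = {1, 2, 3, 4, 5, 7, 8, 9, 10, 11, 12, 14}
Y' = {1, 6, 8, 10, 13, 14, 15}
Y' ∩ Z = {1, 10}
(Y' ∩ Z) ∩ Y = {}
X ∩ ((Y' ∩ Z) ∩ Y) = {}
(X ∩ ((Y' ∩ Z) ∩ Y)) ∪ X = {4, 5, 6, 7, 12, 13, 15}
(Y ∪ (W ∩ X')) \ ((X ∩ ((Y' ∩ Z) ∩ Y)) ∪ X) = {1, 2, 3, 8, 9, 10, 11, 14}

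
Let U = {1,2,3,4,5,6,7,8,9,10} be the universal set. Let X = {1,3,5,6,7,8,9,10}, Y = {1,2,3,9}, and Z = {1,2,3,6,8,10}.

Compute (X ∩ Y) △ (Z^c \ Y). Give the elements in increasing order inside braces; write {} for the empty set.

{1,3,4,5,7,9}

X ∩ Y = {1,3,9}
Z^c = {4,5,7,9}
Z^c \ Y = {4,5,7}
(X ∩ Y) △ (Z^c \ Y) = {1,3,4,5,7,9}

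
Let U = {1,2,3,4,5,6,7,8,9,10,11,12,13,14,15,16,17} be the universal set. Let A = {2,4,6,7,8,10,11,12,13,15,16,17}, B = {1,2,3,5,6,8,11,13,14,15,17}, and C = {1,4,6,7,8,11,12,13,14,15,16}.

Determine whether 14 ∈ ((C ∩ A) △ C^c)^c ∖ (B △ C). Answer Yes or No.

14 ∈ C and 14 ∉ A, so 14 ∉ C ∩ A
14 ∈ C, so 14 ∉ C^c
14 ∉ (C ∩ A) and 14 ∉ C^c, so 14 ∉ (C ∩ A) △ C^c
14 ∈ ((C ∩ A) △ C^c)^c since 14 ∉ ((C ∩ A) △ C^c)
14 ∈ B and 14 ∈ C, so 14 ∉ B △ C
14 ∈ ((C ∩ A) △ C^c)^c and 14 ∉ (B △ C), so 14 ∈ ((C ∩ A) △ C^c)^c ∖ (B △ C)

Yes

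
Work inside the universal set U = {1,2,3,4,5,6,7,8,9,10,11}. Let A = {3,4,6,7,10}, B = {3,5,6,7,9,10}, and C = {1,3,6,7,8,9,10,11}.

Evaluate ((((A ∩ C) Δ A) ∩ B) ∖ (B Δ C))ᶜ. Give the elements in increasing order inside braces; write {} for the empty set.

{1,2,3,4,5,6,7,8,9,10,11}

A ∩ C = {3,6,7,10}
(A ∩ C) Δ A = {4}
((A ∩ C) Δ A) ∩ B = {}
B Δ C = {1,5,8,11}
(((A ∩ C) Δ A) ∩ B) ∖ (B Δ C) = {}
((((A ∩ C) Δ A) ∩ B) ∖ (B Δ C))ᶜ = {1,2,3,4,5,6,7,8,9,10,11}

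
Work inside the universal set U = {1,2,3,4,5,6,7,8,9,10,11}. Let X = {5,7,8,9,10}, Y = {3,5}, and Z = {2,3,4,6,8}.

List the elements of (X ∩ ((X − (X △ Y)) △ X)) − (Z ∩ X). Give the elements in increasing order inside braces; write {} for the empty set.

{7,9,10}

X △ Y = {3,7,8,9,10}
X − (X △ Y) = {5}
(X − (X △ Y)) △ X = {7,8,9,10}
X ∩ ((X − (X △ Y)) △ X) = {7,8,9,10}
Z ∩ X = {8}
(X ∩ ((X − (X △ Y)) △ X)) − (Z ∩ X) = {7,9,10}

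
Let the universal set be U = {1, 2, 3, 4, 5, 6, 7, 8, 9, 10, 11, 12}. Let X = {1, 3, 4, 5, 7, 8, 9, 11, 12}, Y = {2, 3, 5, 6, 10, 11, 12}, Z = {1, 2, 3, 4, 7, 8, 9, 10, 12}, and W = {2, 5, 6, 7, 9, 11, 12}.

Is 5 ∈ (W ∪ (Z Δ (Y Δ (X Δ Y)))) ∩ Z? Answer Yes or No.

5 ∈ X and 5 ∈ Y, so 5 ∉ X Δ Y
5 ∈ Y and 5 ∉ (X Δ Y), so 5 ∈ Y Δ (X Δ Y)
5 ∉ Z and 5 ∈ (Y Δ (X Δ Y)), so 5 ∈ Z Δ (Y Δ (X Δ Y))
5 ∈ W and 5 ∈ (Z Δ (Y Δ (X Δ Y))), so 5 ∈ W ∪ (Z Δ (Y Δ (X Δ Y)))
5 ∈ (W ∪ (Z Δ (Y Δ (X Δ Y)))) and 5 ∉ Z, so 5 ∉ (W ∪ (Z Δ (Y Δ (X Δ Y)))) ∩ Z

No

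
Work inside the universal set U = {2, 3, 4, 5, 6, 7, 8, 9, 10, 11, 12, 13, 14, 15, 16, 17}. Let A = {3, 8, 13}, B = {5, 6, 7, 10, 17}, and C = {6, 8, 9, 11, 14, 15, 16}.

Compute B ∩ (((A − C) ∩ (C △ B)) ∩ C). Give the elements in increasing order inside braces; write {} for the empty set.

A − C = {3, 13}
C △ B = {5, 7, 8, 9, 10, 11, 14, 15, 16, 17}
(A − C) ∩ (C △ B) = {}
((A − C) ∩ (C △ B)) ∩ C = {}
B ∩ (((A − C) ∩ (C △ B)) ∩ C) = {}

{}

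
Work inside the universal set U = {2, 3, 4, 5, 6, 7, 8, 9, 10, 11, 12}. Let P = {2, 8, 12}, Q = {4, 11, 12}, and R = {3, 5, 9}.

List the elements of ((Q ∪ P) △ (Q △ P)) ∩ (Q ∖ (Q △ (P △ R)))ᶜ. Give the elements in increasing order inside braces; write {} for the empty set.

Q ∪ P = {2, 4, 8, 11, 12}
Q △ P = {2, 4, 8, 11}
(Q ∪ P) △ (Q △ P) = {12}
P △ R = {2, 3, 5, 8, 9, 12}
Q △ (P △ R) = {2, 3, 4, 5, 8, 9, 11}
Q ∖ (Q △ (P △ R)) = {12}
(Q ∖ (Q △ (P △ R)))ᶜ = {2, 3, 4, 5, 6, 7, 8, 9, 10, 11}
((Q ∪ P) △ (Q △ P)) ∩ (Q ∖ (Q △ (P △ R)))ᶜ = {}

{}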